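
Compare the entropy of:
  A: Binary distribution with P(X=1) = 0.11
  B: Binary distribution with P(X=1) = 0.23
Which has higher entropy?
B

For binary distributions, entropy is maximized at p=0.5 and decreases as p moves toward 0 or 1.

H(A) = H(0.11) = 0.4999 bits
H(B) = H(0.23) = 0.7780 bits

Distribution B (p=0.23) is closer to uniform (p=0.5), so it has higher entropy.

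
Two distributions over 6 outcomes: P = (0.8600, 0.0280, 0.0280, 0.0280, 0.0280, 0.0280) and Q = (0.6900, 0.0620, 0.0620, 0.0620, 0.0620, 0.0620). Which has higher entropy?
Q

P is highly concentrated on one outcome (86%), making it nearly deterministic. Q spreads its mass more evenly (max 69%). The more spread-out distribution has higher entropy: H(P) ≈ 0.909 bits, H(Q) ≈ 1.613 bits.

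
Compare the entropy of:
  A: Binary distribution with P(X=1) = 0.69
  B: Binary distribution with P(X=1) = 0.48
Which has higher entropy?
B

For binary distributions, entropy is maximized at p=0.5 and decreases as p moves toward 0 or 1.

H(A) = H(0.69) = 0.8932 bits
H(B) = H(0.48) = 0.9988 bits

Distribution B (p=0.48) is closer to uniform (p=0.5), so it has higher entropy.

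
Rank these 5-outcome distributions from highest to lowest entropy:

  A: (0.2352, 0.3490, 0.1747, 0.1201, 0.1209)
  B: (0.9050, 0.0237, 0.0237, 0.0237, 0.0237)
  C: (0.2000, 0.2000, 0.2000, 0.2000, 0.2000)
C > A > B

Key insight: Entropy is maximized by uniform distributions and minimized by concentrated distributions.

- Uniform distributions have maximum entropy log₂(5) = 2.3219 bits
- The more "peaked" or concentrated a distribution, the lower its entropy

Entropies:
  H(A) = 2.1967 bits
  H(B) = 0.6429 bits
  H(C) = 2.3219 bits

Ranking: C > A > B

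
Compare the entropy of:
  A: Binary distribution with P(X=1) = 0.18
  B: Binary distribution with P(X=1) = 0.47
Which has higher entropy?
B

For binary distributions, entropy is maximized at p=0.5 and decreases as p moves toward 0 or 1.

H(A) = H(0.18) = 0.6801 bits
H(B) = H(0.47) = 0.9974 bits

Distribution B (p=0.47) is closer to uniform (p=0.5), so it has higher entropy.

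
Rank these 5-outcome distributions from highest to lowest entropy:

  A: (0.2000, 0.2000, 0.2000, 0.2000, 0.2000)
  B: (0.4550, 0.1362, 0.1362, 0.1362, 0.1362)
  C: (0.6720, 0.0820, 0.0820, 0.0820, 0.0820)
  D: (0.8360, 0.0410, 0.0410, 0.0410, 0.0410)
A > B > C > D

Key insight: Entropy is maximized by uniform distributions and minimized by concentrated distributions.

Entropies:
  H(A) = 2.3219 bits
  H(B) = 2.0841 bits
  H(C) = 1.5689 bits
  H(D) = 0.9718 bits

Ranking: A > B > C > D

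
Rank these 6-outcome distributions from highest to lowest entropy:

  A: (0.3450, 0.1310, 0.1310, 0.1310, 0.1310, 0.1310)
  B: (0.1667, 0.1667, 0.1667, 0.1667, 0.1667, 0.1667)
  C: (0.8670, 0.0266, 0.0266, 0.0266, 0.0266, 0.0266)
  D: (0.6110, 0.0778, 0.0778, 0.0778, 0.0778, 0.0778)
B > A > D > C

Key insight: Entropy is maximized by uniform distributions and minimized by concentrated distributions.

Entropies:
  H(A) = 2.4504 bits
  H(B) = 2.5850 bits
  H(C) = 0.8744 bits
  H(D) = 1.8674 bits

Ranking: B > A > D > C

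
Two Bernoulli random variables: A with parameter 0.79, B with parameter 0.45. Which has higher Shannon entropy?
B

For binary distributions, entropy is maximized at p=0.5 and decreases as p moves toward 0 or 1.

H(A) = H(0.79) = 0.7415 bits
H(B) = H(0.45) = 0.9928 bits

Distribution B (p=0.45) is closer to uniform (p=0.5), so it has higher entropy.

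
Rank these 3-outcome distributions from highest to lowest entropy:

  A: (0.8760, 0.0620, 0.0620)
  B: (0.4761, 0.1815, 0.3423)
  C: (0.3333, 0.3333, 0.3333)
C > B > A

Key insight: Entropy is maximized by uniform distributions and minimized by concentrated distributions.

- Uniform distributions have maximum entropy log₂(3) = 1.5850 bits
- The more "peaked" or concentrated a distribution, the lower its entropy

Entropies:
  H(A) = 0.6648 bits
  H(B) = 1.4860 bits
  H(C) = 1.5850 bits

Ranking: C > B > A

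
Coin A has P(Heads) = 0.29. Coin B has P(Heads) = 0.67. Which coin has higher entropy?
B

For binary distributions, entropy is maximized at p=0.5 and decreases as p moves toward 0 or 1.

H(A) = H(0.29) = 0.8687 bits
H(B) = H(0.67) = 0.9149 bits

Distribution B (p=0.67) is closer to uniform (p=0.5), so it has higher entropy.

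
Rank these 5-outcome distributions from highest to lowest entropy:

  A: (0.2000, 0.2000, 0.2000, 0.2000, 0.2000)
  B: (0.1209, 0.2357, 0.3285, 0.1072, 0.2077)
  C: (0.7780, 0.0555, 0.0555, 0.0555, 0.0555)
A > B > C

Key insight: Entropy is maximized by uniform distributions and minimized by concentrated distributions.

- Uniform distributions have maximum entropy log₂(5) = 2.3219 bits
- The more "peaked" or concentrated a distribution, the lower its entropy

Entropies:
  H(A) = 2.3219 bits
  H(B) = 2.2039 bits
  H(C) = 1.2078 bits

Ranking: A > B > C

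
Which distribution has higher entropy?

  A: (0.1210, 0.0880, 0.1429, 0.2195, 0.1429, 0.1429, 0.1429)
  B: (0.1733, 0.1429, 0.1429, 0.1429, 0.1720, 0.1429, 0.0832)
B

Both distributions are close to uniform, making this a harder comparison.

H(A) = 2.7618 bits
H(B) = 2.7778 bits

The distribution closer to uniform has higher entropy.
Answer: B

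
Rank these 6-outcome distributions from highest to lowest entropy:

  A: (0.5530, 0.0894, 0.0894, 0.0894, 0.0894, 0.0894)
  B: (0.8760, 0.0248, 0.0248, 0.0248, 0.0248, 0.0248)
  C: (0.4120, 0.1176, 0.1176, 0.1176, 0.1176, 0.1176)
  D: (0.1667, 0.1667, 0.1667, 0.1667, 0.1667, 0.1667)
D > C > A > B

Key insight: Entropy is maximized by uniform distributions and minimized by concentrated distributions.

Entropies:
  H(A) = 2.0298 bits
  H(B) = 0.8287 bits
  H(C) = 2.3428 bits
  H(D) = 2.5850 bits

Ranking: D > C > A > B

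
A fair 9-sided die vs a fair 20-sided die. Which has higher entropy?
20-sided die

Both are uniform distributions; for uniform over n outcomes, H = log₂(n). H(9-sided) = log₂(9) = 3.170 bits and H(20-sided) = log₂(20) = 4.322 bits. More outcomes in a uniform distribution means higher entropy.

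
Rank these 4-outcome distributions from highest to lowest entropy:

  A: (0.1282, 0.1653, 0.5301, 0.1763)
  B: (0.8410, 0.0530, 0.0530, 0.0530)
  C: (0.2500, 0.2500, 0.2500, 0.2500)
C > A > B

Key insight: Entropy is maximized by uniform distributions and minimized by concentrated distributions.

- Uniform distributions have maximum entropy log₂(4) = 2.0000 bits
- The more "peaked" or concentrated a distribution, the lower its entropy

Entropies:
  H(A) = 1.7360 bits
  H(B) = 0.8839 bits
  H(C) = 2.0000 bits

Ranking: C > A > B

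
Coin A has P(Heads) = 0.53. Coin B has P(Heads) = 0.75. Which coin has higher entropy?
A

For binary distributions, entropy is maximized at p=0.5 and decreases as p moves toward 0 or 1.

H(A) = H(0.53) = 0.9974 bits
H(B) = H(0.75) = 0.8113 bits

Distribution A (p=0.53) is closer to uniform (p=0.5), so it has higher entropy.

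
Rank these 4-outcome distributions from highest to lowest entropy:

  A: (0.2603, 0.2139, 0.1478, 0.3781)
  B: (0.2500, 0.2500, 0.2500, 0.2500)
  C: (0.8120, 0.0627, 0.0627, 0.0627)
B > A > C

Key insight: Entropy is maximized by uniform distributions and minimized by concentrated distributions.

- Uniform distributions have maximum entropy log₂(4) = 2.0000 bits
- The more "peaked" or concentrated a distribution, the lower its entropy

Entropies:
  H(A) = 1.9195 bits
  H(B) = 2.0000 bits
  H(C) = 0.9952 bits

Ranking: B > A > C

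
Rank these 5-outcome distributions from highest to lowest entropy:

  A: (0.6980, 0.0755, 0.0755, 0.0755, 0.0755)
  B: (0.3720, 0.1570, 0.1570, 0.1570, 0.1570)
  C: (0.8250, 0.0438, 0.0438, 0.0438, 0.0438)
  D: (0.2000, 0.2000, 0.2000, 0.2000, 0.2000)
D > B > A > C

Key insight: Entropy is maximized by uniform distributions and minimized by concentrated distributions.

Entropies:
  H(A) = 1.4877 bits
  H(B) = 2.2082 bits
  H(C) = 1.0190 bits
  H(D) = 2.3219 bits

Ranking: D > B > A > C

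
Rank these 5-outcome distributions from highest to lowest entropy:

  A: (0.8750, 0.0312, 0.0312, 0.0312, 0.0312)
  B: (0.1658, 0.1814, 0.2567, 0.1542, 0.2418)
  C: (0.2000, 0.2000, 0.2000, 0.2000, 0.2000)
C > B > A

Key insight: Entropy is maximized by uniform distributions and minimized by concentrated distributions.

- Uniform distributions have maximum entropy log₂(5) = 2.3219 bits
- The more "peaked" or concentrated a distribution, the lower its entropy

Entropies:
  H(A) = 0.7936 bits
  H(B) = 2.2914 bits
  H(C) = 2.3219 bits

Ranking: C > B > A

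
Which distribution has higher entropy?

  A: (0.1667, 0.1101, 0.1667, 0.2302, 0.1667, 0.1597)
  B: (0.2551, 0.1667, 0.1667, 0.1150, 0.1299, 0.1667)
A

Both distributions are close to uniform, making this a harder comparison.

H(A) = 2.5534 bits
H(B) = 2.5366 bits

The distribution closer to uniform has higher entropy.
Answer: A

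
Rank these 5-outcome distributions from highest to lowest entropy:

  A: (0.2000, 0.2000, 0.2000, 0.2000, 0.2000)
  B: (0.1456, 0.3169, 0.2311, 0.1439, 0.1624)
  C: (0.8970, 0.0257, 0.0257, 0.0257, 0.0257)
A > B > C

Key insight: Entropy is maximized by uniform distributions and minimized by concentrated distributions.

- Uniform distributions have maximum entropy log₂(5) = 2.3219 bits
- The more "peaked" or concentrated a distribution, the lower its entropy

Entropies:
  H(A) = 2.3219 bits
  H(B) = 2.2470 bits
  H(C) = 0.6844 bits

Ranking: A > B > C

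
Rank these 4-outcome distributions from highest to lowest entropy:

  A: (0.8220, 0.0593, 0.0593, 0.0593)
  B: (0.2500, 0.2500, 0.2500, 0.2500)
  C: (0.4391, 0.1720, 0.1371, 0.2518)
B > C > A

Key insight: Entropy is maximized by uniform distributions and minimized by concentrated distributions.

- Uniform distributions have maximum entropy log₂(4) = 2.0000 bits
- The more "peaked" or concentrated a distribution, the lower its entropy

Entropies:
  H(A) = 0.9578 bits
  H(B) = 2.0000 bits
  H(C) = 1.8522 bits

Ranking: B > C > A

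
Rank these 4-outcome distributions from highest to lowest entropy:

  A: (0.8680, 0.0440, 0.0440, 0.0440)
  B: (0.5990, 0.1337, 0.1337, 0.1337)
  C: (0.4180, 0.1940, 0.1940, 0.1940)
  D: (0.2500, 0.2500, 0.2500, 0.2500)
D > C > B > A

Key insight: Entropy is maximized by uniform distributions and minimized by concentrated distributions.

Entropies:
  H(A) = 0.7721 bits
  H(B) = 1.6071 bits
  H(C) = 1.9030 bits
  H(D) = 2.0000 bits

Ranking: D > C > B > A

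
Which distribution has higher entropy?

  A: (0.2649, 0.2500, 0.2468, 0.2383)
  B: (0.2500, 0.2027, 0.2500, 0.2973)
A

Both distributions are close to uniform, making this a harder comparison.

H(A) = 1.9989 bits
H(B) = 1.9870 bits

The distribution closer to uniform has higher entropy.
Answer: A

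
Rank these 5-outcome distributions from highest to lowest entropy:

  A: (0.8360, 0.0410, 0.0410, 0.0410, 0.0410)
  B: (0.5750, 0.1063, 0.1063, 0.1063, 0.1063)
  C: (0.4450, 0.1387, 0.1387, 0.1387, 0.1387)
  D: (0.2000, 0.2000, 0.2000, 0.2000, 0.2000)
D > C > B > A

Key insight: Entropy is maximized by uniform distributions and minimized by concentrated distributions.

Entropies:
  H(A) = 0.9718 bits
  H(B) = 1.8337 bits
  H(C) = 2.1013 bits
  H(D) = 2.3219 bits

Ranking: D > C > B > A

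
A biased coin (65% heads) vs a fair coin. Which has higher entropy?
Fair coin

The fair coin is uniform (p=0.5), maximizing binary entropy at 1 bit. The biased coin has H(0.65) ≈ 0.934 bits — its outcome is more predictable, so its entropy is lower.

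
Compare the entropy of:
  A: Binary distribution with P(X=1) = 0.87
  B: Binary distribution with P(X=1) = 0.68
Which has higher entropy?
B

For binary distributions, entropy is maximized at p=0.5 and decreases as p moves toward 0 or 1.

H(A) = H(0.87) = 0.5574 bits
H(B) = H(0.68) = 0.9044 bits

Distribution B (p=0.68) is closer to uniform (p=0.5), so it has higher entropy.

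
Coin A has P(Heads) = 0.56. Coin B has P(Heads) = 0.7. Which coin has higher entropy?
A

For binary distributions, entropy is maximized at p=0.5 and decreases as p moves toward 0 or 1.

H(A) = H(0.56) = 0.9896 bits
H(B) = H(0.7) = 0.8813 bits

Distribution A (p=0.56) is closer to uniform (p=0.5), so it has higher entropy.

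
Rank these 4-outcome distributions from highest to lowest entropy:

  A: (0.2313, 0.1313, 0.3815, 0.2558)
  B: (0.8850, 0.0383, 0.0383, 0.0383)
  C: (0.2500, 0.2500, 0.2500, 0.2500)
C > A > B

Key insight: Entropy is maximized by uniform distributions and minimized by concentrated distributions.

- Uniform distributions have maximum entropy log₂(4) = 2.0000 bits
- The more "peaked" or concentrated a distribution, the lower its entropy

Entropies:
  H(A) = 1.9067 bits
  H(B) = 0.6971 bits
  H(C) = 2.0000 bits

Ranking: C > A > B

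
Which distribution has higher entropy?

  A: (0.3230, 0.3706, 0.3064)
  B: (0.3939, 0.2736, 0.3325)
A

Both distributions are close to uniform, making this a harder comparison.

H(A) = 1.5802 bits
H(B) = 1.5692 bits

The distribution closer to uniform has higher entropy.
Answer: A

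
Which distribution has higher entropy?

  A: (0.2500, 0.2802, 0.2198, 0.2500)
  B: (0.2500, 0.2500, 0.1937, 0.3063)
A

Both distributions are close to uniform, making this a harder comparison.

H(A) = 1.9947 bits
H(B) = 1.9816 bits

The distribution closer to uniform has higher entropy.
Answer: A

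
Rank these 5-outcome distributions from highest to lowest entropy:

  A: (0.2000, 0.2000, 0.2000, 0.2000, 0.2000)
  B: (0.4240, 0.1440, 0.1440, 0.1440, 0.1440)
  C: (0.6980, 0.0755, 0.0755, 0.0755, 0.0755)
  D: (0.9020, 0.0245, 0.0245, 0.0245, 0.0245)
A > B > C > D

Key insight: Entropy is maximized by uniform distributions and minimized by concentrated distributions.

Entropies:
  H(A) = 2.3219 bits
  H(B) = 2.1353 bits
  H(C) = 1.4877 bits
  H(D) = 0.6586 bits

Ranking: A > B > C > D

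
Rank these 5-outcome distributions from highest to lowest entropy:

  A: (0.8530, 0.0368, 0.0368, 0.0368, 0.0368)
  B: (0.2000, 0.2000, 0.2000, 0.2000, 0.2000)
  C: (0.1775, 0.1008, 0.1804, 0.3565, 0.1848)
B > C > A

Key insight: Entropy is maximized by uniform distributions and minimized by concentrated distributions.

- Uniform distributions have maximum entropy log₂(5) = 2.3219 bits
- The more "peaked" or concentrated a distribution, the lower its entropy

Entropies:
  H(A) = 0.8963 bits
  H(B) = 2.3219 bits
  H(C) = 2.2027 bits

Ranking: B > C > A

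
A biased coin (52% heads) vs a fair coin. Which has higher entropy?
Fair coin

The fair coin is uniform (p=0.5), maximizing binary entropy at 1 bit. The biased coin has H(0.52) ≈ 0.999 bits — its outcome is more predictable, so its entropy is lower.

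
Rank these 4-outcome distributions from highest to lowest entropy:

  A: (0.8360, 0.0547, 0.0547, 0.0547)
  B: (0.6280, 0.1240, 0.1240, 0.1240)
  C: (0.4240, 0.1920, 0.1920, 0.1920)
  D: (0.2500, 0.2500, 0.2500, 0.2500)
D > C > B > A

Key insight: Entropy is maximized by uniform distributions and minimized by concentrated distributions.

Entropies:
  H(A) = 0.9037 bits
  H(B) = 1.5418 bits
  H(C) = 1.8962 bits
  H(D) = 2.0000 bits

Ranking: D > C > B > A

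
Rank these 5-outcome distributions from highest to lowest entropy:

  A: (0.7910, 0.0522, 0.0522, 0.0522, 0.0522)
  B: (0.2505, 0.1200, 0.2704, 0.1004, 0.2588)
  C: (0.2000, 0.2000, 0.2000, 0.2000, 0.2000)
C > B > A

Key insight: Entropy is maximized by uniform distributions and minimized by concentrated distributions.

- Uniform distributions have maximum entropy log₂(5) = 2.3219 bits
- The more "peaked" or concentrated a distribution, the lower its entropy

Entropies:
  H(A) = 1.1576 bits
  H(B) = 2.2151 bits
  H(C) = 2.3219 bits

Ranking: C > B > A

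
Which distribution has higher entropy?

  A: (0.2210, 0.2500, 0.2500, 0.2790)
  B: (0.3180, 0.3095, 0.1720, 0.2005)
A

Both distributions are close to uniform, making this a harder comparison.

H(A) = 1.9951 bits
H(B) = 1.9509 bits

The distribution closer to uniform has higher entropy.
Answer: A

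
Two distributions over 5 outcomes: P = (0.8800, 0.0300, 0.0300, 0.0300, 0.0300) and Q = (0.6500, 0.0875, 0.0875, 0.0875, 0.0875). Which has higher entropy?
Q

P is highly concentrated on one outcome (88%), making it nearly deterministic. Q spreads its mass more evenly (max 65%). The more spread-out distribution has higher entropy: H(P) ≈ 0.769 bits, H(Q) ≈ 1.634 bits.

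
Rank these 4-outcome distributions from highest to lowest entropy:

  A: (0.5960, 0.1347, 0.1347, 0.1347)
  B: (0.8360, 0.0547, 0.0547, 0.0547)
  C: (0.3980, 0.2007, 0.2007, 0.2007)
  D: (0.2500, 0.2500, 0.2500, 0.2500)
D > C > A > B

Key insight: Entropy is maximized by uniform distributions and minimized by concentrated distributions.

Entropies:
  H(A) = 1.6136 bits
  H(B) = 0.9037 bits
  H(C) = 1.9239 bits
  H(D) = 2.0000 bits

Ranking: D > C > A > B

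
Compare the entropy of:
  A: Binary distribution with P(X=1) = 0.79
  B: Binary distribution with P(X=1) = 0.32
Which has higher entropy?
B

For binary distributions, entropy is maximized at p=0.5 and decreases as p moves toward 0 or 1.

H(A) = H(0.79) = 0.7415 bits
H(B) = H(0.32) = 0.9044 bits

Distribution B (p=0.32) is closer to uniform (p=0.5), so it has higher entropy.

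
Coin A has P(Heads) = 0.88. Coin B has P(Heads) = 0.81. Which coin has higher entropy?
B

For binary distributions, entropy is maximized at p=0.5 and decreases as p moves toward 0 or 1.

H(A) = H(0.88) = 0.5294 bits
H(B) = H(0.81) = 0.7015 bits

Distribution B (p=0.81) is closer to uniform (p=0.5), so it has higher entropy.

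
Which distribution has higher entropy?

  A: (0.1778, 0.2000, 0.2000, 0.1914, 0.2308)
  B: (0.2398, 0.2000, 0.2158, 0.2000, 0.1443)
A

Both distributions are close to uniform, making this a harder comparison.

H(A) = 2.3165 bits
H(B) = 2.3033 bits

The distribution closer to uniform has higher entropy.
Answer: A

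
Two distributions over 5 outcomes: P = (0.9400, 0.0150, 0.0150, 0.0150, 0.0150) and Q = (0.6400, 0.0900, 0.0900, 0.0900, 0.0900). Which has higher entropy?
Q

P is highly concentrated on one outcome (94%), making it nearly deterministic. Q spreads its mass more evenly (max 64%). The more spread-out distribution has higher entropy: H(P) ≈ 0.447 bits, H(Q) ≈ 1.663 bits.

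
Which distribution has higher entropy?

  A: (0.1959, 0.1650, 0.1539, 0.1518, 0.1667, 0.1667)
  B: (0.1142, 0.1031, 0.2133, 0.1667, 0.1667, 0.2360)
A

Both distributions are close to uniform, making this a harder comparison.

H(A) = 2.5797 bits
H(B) = 2.5242 bits

The distribution closer to uniform has higher entropy.
Answer: A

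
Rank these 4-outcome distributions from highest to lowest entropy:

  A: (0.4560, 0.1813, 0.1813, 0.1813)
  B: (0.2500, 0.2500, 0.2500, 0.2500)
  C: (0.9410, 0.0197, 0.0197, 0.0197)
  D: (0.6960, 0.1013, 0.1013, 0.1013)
B > A > D > C

Key insight: Entropy is maximized by uniform distributions and minimized by concentrated distributions.

Entropies:
  H(A) = 1.8566 bits
  H(B) = 2.0000 bits
  H(C) = 0.4170 bits
  H(D) = 1.3680 bits

Ranking: B > A > D > C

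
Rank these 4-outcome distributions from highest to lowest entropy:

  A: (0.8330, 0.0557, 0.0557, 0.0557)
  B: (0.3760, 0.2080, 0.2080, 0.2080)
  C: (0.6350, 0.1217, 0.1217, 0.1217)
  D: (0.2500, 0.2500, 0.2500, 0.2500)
D > B > C > A

Key insight: Entropy is maximized by uniform distributions and minimized by concentrated distributions.

Entropies:
  H(A) = 0.9155 bits
  H(B) = 1.9442 bits
  H(C) = 1.5253 bits
  H(D) = 2.0000 bits

Ranking: D > B > C > A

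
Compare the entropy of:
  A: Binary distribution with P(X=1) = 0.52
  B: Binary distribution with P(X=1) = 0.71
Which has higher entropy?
A

For binary distributions, entropy is maximized at p=0.5 and decreases as p moves toward 0 or 1.

H(A) = H(0.52) = 0.9988 bits
H(B) = H(0.71) = 0.8687 bits

Distribution A (p=0.52) is closer to uniform (p=0.5), so it has higher entropy.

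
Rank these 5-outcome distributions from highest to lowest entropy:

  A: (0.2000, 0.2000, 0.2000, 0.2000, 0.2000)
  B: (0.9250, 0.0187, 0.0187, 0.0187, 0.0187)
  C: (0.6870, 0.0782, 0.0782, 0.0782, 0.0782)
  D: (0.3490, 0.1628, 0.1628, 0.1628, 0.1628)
A > D > C > B

Key insight: Entropy is maximized by uniform distributions and minimized by concentrated distributions.

Entropies:
  H(A) = 2.3219 bits
  H(B) = 0.5343 bits
  H(C) = 1.5226 bits
  H(D) = 2.2352 bits

Ranking: A > D > C > B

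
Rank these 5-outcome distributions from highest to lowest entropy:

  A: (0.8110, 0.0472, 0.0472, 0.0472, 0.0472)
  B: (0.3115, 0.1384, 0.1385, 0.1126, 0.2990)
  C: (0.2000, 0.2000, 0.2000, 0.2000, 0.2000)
C > B > A

Key insight: Entropy is maximized by uniform distributions and minimized by concentrated distributions.

- Uniform distributions have maximum entropy log₂(5) = 2.3219 bits
- The more "peaked" or concentrated a distribution, the lower its entropy

Entropies:
  H(A) = 1.0774 bits
  H(B) = 2.1896 bits
  H(C) = 2.3219 bits

Ranking: C > B > A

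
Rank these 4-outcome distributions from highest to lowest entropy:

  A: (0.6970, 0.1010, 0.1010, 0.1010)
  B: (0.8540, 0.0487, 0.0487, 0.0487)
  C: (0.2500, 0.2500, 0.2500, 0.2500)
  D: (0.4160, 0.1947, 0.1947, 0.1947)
C > D > A > B

Key insight: Entropy is maximized by uniform distributions and minimized by concentrated distributions.

Entropies:
  H(A) = 1.3652 bits
  H(B) = 0.8311 bits
  H(C) = 2.0000 bits
  H(D) = 1.9052 bits

Ranking: C > D > A > B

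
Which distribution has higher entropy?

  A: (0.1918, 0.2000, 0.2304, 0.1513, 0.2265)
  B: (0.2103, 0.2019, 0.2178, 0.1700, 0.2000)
B

Both distributions are close to uniform, making this a harder comparison.

H(A) = 2.3067 bits
H(B) = 2.3170 bits

The distribution closer to uniform has higher entropy.
Answer: B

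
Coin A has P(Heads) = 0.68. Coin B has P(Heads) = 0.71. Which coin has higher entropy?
A

For binary distributions, entropy is maximized at p=0.5 and decreases as p moves toward 0 or 1.

H(A) = H(0.68) = 0.9044 bits
H(B) = H(0.71) = 0.8687 bits

Distribution A (p=0.68) is closer to uniform (p=0.5), so it has higher entropy.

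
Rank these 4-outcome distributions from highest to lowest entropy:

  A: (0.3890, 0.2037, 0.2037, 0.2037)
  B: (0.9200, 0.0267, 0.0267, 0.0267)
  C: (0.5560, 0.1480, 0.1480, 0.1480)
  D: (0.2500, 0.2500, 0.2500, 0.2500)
D > A > C > B

Key insight: Entropy is maximized by uniform distributions and minimized by concentrated distributions.

Entropies:
  H(A) = 1.9326 bits
  H(B) = 0.5290 bits
  H(C) = 1.6947 bits
  H(D) = 2.0000 bits

Ranking: D > A > C > B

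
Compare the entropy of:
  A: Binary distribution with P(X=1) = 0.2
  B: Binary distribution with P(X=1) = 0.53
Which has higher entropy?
B

For binary distributions, entropy is maximized at p=0.5 and decreases as p moves toward 0 or 1.

H(A) = H(0.2) = 0.7219 bits
H(B) = H(0.53) = 0.9974 bits

Distribution B (p=0.53) is closer to uniform (p=0.5), so it has higher entropy.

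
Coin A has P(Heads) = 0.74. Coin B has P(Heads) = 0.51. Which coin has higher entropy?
B

For binary distributions, entropy is maximized at p=0.5 and decreases as p moves toward 0 or 1.

H(A) = H(0.74) = 0.8267 bits
H(B) = H(0.51) = 0.9997 bits

Distribution B (p=0.51) is closer to uniform (p=0.5), so it has higher entropy.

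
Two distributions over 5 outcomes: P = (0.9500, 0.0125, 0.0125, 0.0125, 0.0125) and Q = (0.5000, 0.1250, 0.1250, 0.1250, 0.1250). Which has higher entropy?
Q

P is highly concentrated on one outcome (95%), making it nearly deterministic. Q spreads its mass more evenly (max 50%). The more spread-out distribution has higher entropy: H(P) ≈ 0.386 bits, H(Q) ≈ 2.000 bits.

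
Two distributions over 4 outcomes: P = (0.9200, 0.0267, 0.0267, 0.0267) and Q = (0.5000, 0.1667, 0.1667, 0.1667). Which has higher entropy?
Q

P is highly concentrated on one outcome (92%), making it nearly deterministic. Q spreads its mass more evenly (max 50%). The more spread-out distribution has higher entropy: H(P) ≈ 0.529 bits, H(Q) ≈ 1.792 bits.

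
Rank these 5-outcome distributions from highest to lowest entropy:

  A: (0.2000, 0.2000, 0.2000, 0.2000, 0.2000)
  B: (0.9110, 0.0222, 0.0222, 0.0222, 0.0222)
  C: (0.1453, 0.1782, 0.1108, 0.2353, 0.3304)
A > C > B

Key insight: Entropy is maximized by uniform distributions and minimized by concentrated distributions.

- Uniform distributions have maximum entropy log₂(5) = 2.3219 bits
- The more "peaked" or concentrated a distribution, the lower its entropy

Entropies:
  H(A) = 2.3219 bits
  H(B) = 0.6111 bits
  H(C) = 2.2185 bits

Ranking: A > C > B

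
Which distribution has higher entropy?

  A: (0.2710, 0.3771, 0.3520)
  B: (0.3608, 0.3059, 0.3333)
B

Both distributions are close to uniform, making this a harder comparison.

H(A) = 1.5713 bits
H(B) = 1.5817 bits

The distribution closer to uniform has higher entropy.
Answer: B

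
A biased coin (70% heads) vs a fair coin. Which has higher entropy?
Fair coin

The fair coin is uniform (p=0.5), maximizing binary entropy at 1 bit. The biased coin has H(0.70) ≈ 0.881 bits — its outcome is more predictable, so its entropy is lower.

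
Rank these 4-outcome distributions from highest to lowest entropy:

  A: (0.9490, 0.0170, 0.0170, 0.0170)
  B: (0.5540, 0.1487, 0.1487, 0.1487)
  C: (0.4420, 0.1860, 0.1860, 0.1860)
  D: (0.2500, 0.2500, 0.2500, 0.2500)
D > C > B > A

Key insight: Entropy is maximized by uniform distributions and minimized by concentrated distributions.

Entropies:
  H(A) = 0.3715 bits
  H(B) = 1.6985 bits
  H(C) = 1.8747 bits
  H(D) = 2.0000 bits

Ranking: D > C > B > A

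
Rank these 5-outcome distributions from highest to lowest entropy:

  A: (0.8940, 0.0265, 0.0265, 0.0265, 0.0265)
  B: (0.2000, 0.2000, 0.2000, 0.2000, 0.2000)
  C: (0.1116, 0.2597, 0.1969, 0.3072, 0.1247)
B > C > A

Key insight: Entropy is maximized by uniform distributions and minimized by concentrated distributions.

- Uniform distributions have maximum entropy log₂(5) = 2.3219 bits
- The more "peaked" or concentrated a distribution, the lower its entropy

Entropies:
  H(A) = 0.6997 bits
  H(B) = 2.3219 bits
  H(C) = 2.2173 bits

Ranking: B > C > A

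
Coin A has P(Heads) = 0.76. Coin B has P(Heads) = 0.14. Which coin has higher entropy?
A

For binary distributions, entropy is maximized at p=0.5 and decreases as p moves toward 0 or 1.

H(A) = H(0.76) = 0.7950 bits
H(B) = H(0.14) = 0.5842 bits

Distribution A (p=0.76) is closer to uniform (p=0.5), so it has higher entropy.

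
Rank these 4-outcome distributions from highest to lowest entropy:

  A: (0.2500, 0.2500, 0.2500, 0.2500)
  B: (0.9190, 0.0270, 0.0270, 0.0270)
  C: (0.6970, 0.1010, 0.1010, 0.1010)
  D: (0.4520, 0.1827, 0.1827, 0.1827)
A > D > C > B

Key insight: Entropy is maximized by uniform distributions and minimized by concentrated distributions.

Entropies:
  H(A) = 2.0000 bits
  H(B) = 0.5341 bits
  H(C) = 1.3652 bits
  H(D) = 1.8619 bits

Ranking: A > D > C > B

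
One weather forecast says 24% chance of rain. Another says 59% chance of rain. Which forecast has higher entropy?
59% forecast

Treat each forecast as a Bernoulli distribution. Binary entropy is maximized at p=0.5 and falls off symmetrically toward 0 or 1. The 59% forecast is closer to 50%, so it is more uncertain. H(24%) ≈ 0.795 bits, H(59%) ≈ 0.977 bits.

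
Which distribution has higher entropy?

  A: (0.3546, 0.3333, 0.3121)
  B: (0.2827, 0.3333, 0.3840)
A

Both distributions are close to uniform, making this a harder comparison.

H(A) = 1.5830 bits
H(B) = 1.5738 bits

The distribution closer to uniform has higher entropy.
Answer: A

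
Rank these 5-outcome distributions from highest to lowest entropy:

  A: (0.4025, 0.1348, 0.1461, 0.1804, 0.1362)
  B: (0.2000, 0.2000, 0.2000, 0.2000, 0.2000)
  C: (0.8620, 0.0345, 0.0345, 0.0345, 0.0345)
B > A > C

Key insight: Entropy is maximized by uniform distributions and minimized by concentrated distributions.

- Uniform distributions have maximum entropy log₂(5) = 2.3219 bits
- The more "peaked" or concentrated a distribution, the lower its entropy

Entropies:
  H(A) = 2.1611 bits
  H(B) = 2.3219 bits
  H(C) = 0.8550 bits

Ranking: B > A > C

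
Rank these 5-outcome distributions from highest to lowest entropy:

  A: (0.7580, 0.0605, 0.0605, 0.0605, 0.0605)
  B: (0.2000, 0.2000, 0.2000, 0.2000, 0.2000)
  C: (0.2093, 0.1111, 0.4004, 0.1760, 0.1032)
B > C > A

Key insight: Entropy is maximized by uniform distributions and minimized by concentrated distributions.

- Uniform distributions have maximum entropy log₂(5) = 2.3219 bits
- The more "peaked" or concentrated a distribution, the lower its entropy

Entropies:
  H(A) = 1.2824 bits
  H(B) = 2.3219 bits
  H(C) = 2.1324 bits

Ranking: B > C > A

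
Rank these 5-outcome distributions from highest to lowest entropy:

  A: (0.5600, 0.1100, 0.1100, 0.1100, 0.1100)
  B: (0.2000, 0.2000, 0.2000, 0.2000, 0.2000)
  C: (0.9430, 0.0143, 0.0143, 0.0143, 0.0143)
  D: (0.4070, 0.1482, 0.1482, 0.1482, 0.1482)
B > D > A > C

Key insight: Entropy is maximized by uniform distributions and minimized by concentrated distributions.

Entropies:
  H(A) = 1.8696 bits
  H(B) = 2.3219 bits
  H(C) = 0.4294 bits
  H(D) = 2.1609 bits

Ranking: B > D > A > C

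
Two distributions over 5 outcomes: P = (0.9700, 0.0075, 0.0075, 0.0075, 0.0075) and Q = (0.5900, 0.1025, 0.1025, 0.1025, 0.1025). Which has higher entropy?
Q

P is highly concentrated on one outcome (97%), making it nearly deterministic. Q spreads its mass more evenly (max 59%). The more spread-out distribution has higher entropy: H(P) ≈ 0.254 bits, H(Q) ≈ 1.797 bits.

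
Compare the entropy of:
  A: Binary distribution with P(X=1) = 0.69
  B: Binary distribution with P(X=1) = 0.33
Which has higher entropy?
B

For binary distributions, entropy is maximized at p=0.5 and decreases as p moves toward 0 or 1.

H(A) = H(0.69) = 0.8932 bits
H(B) = H(0.33) = 0.9149 bits

Distribution B (p=0.33) is closer to uniform (p=0.5), so it has higher entropy.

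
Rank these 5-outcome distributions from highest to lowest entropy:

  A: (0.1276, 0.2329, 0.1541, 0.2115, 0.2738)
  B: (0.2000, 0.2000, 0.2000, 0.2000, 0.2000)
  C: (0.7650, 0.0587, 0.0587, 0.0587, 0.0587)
B > A > C

Key insight: Entropy is maximized by uniform distributions and minimized by concentrated distributions.

- Uniform distributions have maximum entropy log₂(5) = 2.3219 bits
- The more "peaked" or concentrated a distribution, the lower its entropy

Entropies:
  H(A) = 2.2702 bits
  H(B) = 2.3219 bits
  H(C) = 1.2566 bits

Ranking: B > A > C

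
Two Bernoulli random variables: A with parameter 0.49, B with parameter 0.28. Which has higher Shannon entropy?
A

For binary distributions, entropy is maximized at p=0.5 and decreases as p moves toward 0 or 1.

H(A) = H(0.49) = 0.9997 bits
H(B) = H(0.28) = 0.8555 bits

Distribution A (p=0.49) is closer to uniform (p=0.5), so it has higher entropy.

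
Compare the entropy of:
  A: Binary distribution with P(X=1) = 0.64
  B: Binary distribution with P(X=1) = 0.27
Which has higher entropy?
A

For binary distributions, entropy is maximized at p=0.5 and decreases as p moves toward 0 or 1.

H(A) = H(0.64) = 0.9427 bits
H(B) = H(0.27) = 0.8415 bits

Distribution A (p=0.64) is closer to uniform (p=0.5), so it has higher entropy.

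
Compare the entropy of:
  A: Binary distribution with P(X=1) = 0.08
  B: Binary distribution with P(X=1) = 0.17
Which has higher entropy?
B

For binary distributions, entropy is maximized at p=0.5 and decreases as p moves toward 0 or 1.

H(A) = H(0.08) = 0.4022 bits
H(B) = H(0.17) = 0.6577 bits

Distribution B (p=0.17) is closer to uniform (p=0.5), so it has higher entropy.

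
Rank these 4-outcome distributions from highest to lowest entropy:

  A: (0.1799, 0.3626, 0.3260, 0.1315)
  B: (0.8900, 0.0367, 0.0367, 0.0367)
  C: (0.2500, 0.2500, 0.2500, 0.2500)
C > A > B

Key insight: Entropy is maximized by uniform distributions and minimized by concentrated distributions.

- Uniform distributions have maximum entropy log₂(4) = 2.0000 bits
- The more "peaked" or concentrated a distribution, the lower its entropy

Entropies:
  H(A) = 1.8879 bits
  H(B) = 0.6743 bits
  H(C) = 2.0000 bits

Ranking: C > A > B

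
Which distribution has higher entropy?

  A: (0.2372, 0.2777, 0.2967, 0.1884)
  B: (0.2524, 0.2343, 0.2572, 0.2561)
B

Both distributions are close to uniform, making this a harder comparison.

H(A) = 1.9795 bits
H(B) = 1.9990 bits

The distribution closer to uniform has higher entropy.
Answer: B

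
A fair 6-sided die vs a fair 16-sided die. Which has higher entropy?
16-sided die

Both are uniform distributions; for uniform over n outcomes, H = log₂(n). H(6-sided) = log₂(6) = 2.585 bits and H(16-sided) = log₂(16) = 4.000 bits. More outcomes in a uniform distribution means higher entropy.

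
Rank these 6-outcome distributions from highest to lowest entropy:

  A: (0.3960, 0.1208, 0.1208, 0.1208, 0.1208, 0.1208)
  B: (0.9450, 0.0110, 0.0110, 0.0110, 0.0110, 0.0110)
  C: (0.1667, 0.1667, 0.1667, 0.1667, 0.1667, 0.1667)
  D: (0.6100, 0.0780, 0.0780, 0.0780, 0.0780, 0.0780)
C > A > D > B

Key insight: Entropy is maximized by uniform distributions and minimized by concentrated distributions.

Entropies:
  H(A) = 2.3710 bits
  H(B) = 0.4350 bits
  H(C) = 2.5850 bits
  H(D) = 1.8704 bits

Ranking: C > A > D > B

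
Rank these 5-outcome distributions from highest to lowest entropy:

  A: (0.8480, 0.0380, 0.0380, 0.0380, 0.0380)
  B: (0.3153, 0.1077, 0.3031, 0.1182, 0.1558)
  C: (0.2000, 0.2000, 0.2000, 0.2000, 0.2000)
C > B > A

Key insight: Entropy is maximized by uniform distributions and minimized by concentrated distributions.

- Uniform distributions have maximum entropy log₂(5) = 2.3219 bits
- The more "peaked" or concentrated a distribution, the lower its entropy

Entropies:
  H(A) = 0.9188 bits
  H(B) = 2.1752 bits
  H(C) = 2.3219 bits

Ranking: C > B > A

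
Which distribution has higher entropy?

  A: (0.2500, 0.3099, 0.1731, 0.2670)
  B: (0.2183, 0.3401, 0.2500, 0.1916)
A

Both distributions are close to uniform, making this a harder comparison.

H(A) = 1.9705 bits
H(B) = 1.9652 bits

The distribution closer to uniform has higher entropy.
Answer: A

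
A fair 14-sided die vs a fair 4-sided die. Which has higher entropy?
14-sided die

Both are uniform distributions; for uniform over n outcomes, H = log₂(n). H(14-sided) = log₂(14) = 3.807 bits and H(4-sided) = log₂(4) = 2.000 bits. More outcomes in a uniform distribution means higher entropy.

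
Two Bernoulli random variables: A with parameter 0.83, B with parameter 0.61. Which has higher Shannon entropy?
B

For binary distributions, entropy is maximized at p=0.5 and decreases as p moves toward 0 or 1.

H(A) = H(0.83) = 0.6577 bits
H(B) = H(0.61) = 0.9648 bits

Distribution B (p=0.61) is closer to uniform (p=0.5), so it has higher entropy.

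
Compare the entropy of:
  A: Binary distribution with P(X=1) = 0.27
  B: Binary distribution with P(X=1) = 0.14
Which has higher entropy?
A

For binary distributions, entropy is maximized at p=0.5 and decreases as p moves toward 0 or 1.

H(A) = H(0.27) = 0.8415 bits
H(B) = H(0.14) = 0.5842 bits

Distribution A (p=0.27) is closer to uniform (p=0.5), so it has higher entropy.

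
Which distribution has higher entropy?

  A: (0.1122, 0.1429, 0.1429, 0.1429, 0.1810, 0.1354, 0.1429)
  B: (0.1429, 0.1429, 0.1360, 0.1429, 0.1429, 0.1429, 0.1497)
B

Both distributions are close to uniform, making this a harder comparison.

H(A) = 2.7952 bits
H(B) = 2.8069 bits

The distribution closer to uniform has higher entropy.
Answer: B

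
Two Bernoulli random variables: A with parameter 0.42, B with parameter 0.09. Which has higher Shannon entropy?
A

For binary distributions, entropy is maximized at p=0.5 and decreases as p moves toward 0 or 1.

H(A) = H(0.42) = 0.9815 bits
H(B) = H(0.09) = 0.4365 bits

Distribution A (p=0.42) is closer to uniform (p=0.5), so it has higher entropy.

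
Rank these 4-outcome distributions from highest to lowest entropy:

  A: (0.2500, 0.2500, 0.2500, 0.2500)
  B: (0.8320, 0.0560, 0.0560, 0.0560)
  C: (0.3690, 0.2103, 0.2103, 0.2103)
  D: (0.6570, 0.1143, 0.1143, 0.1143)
A > C > D > B

Key insight: Entropy is maximized by uniform distributions and minimized by concentrated distributions.

Entropies:
  H(A) = 2.0000 bits
  H(B) = 0.9194 bits
  H(C) = 1.9500 bits
  H(D) = 1.4713 bits

Ranking: A > C > D > B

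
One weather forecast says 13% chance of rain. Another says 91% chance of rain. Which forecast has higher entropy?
13% forecast

Treat each forecast as a Bernoulli distribution. Binary entropy is maximized at p=0.5 and falls off symmetrically toward 0 or 1. The 13% forecast is closer to 50%, so it is more uncertain. H(13%) ≈ 0.557 bits, H(91%) ≈ 0.436 bits.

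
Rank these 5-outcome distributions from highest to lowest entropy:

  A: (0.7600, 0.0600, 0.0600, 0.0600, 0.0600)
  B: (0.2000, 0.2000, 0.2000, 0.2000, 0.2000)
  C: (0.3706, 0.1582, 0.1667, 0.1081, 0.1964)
B > C > A

Key insight: Entropy is maximized by uniform distributions and minimized by concentrated distributions.

- Uniform distributions have maximum entropy log₂(5) = 2.3219 bits
- The more "peaked" or concentrated a distribution, the lower its entropy

Entropies:
  H(A) = 1.2750 bits
  H(B) = 2.3219 bits
  H(C) = 2.1905 bits

Ranking: B > C > A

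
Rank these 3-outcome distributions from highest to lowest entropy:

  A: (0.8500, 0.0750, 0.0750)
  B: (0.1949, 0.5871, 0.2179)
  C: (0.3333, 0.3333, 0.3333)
C > B > A

Key insight: Entropy is maximized by uniform distributions and minimized by concentrated distributions.

- Uniform distributions have maximum entropy log₂(3) = 1.5850 bits
- The more "peaked" or concentrated a distribution, the lower its entropy

Entropies:
  H(A) = 0.7598 bits
  H(B) = 1.3899 bits
  H(C) = 1.5850 bits

Ranking: C > B > A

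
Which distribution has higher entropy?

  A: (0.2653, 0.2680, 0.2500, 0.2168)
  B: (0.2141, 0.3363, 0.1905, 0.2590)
A

Both distributions are close to uniform, making this a harder comparison.

H(A) = 1.9951 bits
H(B) = 1.9653 bits

The distribution closer to uniform has higher entropy.
Answer: A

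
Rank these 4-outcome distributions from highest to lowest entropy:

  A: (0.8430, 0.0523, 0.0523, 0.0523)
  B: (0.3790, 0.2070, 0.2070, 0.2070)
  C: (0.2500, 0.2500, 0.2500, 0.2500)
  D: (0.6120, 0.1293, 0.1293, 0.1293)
C > B > D > A

Key insight: Entropy is maximized by uniform distributions and minimized by concentrated distributions.

Entropies:
  H(A) = 0.8759 bits
  H(B) = 1.9416 bits
  H(C) = 2.0000 bits
  H(D) = 1.5785 bits

Ranking: C > B > D > A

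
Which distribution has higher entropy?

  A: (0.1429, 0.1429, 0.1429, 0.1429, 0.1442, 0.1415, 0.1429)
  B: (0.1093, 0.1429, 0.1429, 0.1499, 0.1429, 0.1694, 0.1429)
A

Both distributions are close to uniform, making this a harder comparison.

H(A) = 2.8073 bits
H(B) = 2.7976 bits

The distribution closer to uniform has higher entropy.
Answer: A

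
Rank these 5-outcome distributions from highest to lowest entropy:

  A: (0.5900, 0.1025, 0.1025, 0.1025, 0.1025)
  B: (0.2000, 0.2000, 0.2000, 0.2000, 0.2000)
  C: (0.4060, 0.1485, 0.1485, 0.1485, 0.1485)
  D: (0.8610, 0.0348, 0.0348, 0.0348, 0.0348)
B > C > A > D

Key insight: Entropy is maximized by uniform distributions and minimized by concentrated distributions.

Entropies:
  H(A) = 1.7965 bits
  H(B) = 2.3219 bits
  H(C) = 2.1624 bits
  H(D) = 0.8596 bits

Ranking: B > C > A > D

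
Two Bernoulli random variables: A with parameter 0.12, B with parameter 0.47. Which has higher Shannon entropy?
B

For binary distributions, entropy is maximized at p=0.5 and decreases as p moves toward 0 or 1.

H(A) = H(0.12) = 0.5294 bits
H(B) = H(0.47) = 0.9974 bits

Distribution B (p=0.47) is closer to uniform (p=0.5), so it has higher entropy.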